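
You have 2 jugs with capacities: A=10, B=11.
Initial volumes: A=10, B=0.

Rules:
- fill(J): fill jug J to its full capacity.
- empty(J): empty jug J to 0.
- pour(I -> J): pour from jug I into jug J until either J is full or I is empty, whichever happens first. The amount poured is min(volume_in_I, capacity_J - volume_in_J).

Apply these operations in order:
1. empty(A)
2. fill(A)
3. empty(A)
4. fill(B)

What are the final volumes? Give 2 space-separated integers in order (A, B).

Answer: 0 11

Derivation:
Step 1: empty(A) -> (A=0 B=0)
Step 2: fill(A) -> (A=10 B=0)
Step 3: empty(A) -> (A=0 B=0)
Step 4: fill(B) -> (A=0 B=11)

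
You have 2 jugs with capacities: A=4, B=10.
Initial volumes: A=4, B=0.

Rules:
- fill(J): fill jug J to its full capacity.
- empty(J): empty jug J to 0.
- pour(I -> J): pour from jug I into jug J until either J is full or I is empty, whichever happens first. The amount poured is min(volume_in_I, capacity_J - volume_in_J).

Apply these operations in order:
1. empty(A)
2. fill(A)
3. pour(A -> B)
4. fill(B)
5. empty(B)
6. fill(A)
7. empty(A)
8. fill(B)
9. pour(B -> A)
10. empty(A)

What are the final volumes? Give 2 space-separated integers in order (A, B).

Step 1: empty(A) -> (A=0 B=0)
Step 2: fill(A) -> (A=4 B=0)
Step 3: pour(A -> B) -> (A=0 B=4)
Step 4: fill(B) -> (A=0 B=10)
Step 5: empty(B) -> (A=0 B=0)
Step 6: fill(A) -> (A=4 B=0)
Step 7: empty(A) -> (A=0 B=0)
Step 8: fill(B) -> (A=0 B=10)
Step 9: pour(B -> A) -> (A=4 B=6)
Step 10: empty(A) -> (A=0 B=6)

Answer: 0 6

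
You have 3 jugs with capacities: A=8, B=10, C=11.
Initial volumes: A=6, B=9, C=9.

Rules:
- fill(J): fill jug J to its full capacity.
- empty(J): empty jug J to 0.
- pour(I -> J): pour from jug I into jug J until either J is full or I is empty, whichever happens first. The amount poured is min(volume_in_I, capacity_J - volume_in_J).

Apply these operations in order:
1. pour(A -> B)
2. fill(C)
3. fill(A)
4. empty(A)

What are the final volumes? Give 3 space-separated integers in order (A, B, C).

Answer: 0 10 11

Derivation:
Step 1: pour(A -> B) -> (A=5 B=10 C=9)
Step 2: fill(C) -> (A=5 B=10 C=11)
Step 3: fill(A) -> (A=8 B=10 C=11)
Step 4: empty(A) -> (A=0 B=10 C=11)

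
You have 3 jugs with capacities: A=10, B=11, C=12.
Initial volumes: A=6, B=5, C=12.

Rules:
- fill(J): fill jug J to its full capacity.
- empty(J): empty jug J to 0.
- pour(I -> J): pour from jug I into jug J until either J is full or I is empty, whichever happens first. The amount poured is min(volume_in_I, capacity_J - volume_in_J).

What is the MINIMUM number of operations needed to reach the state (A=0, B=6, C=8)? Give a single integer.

BFS from (A=6, B=5, C=12). One shortest path:
  1. pour(C -> A) -> (A=10 B=5 C=8)
  2. empty(A) -> (A=0 B=5 C=8)
  3. pour(B -> A) -> (A=5 B=0 C=8)
  4. fill(B) -> (A=5 B=11 C=8)
  5. pour(B -> A) -> (A=10 B=6 C=8)
  6. empty(A) -> (A=0 B=6 C=8)
Reached target in 6 moves.

Answer: 6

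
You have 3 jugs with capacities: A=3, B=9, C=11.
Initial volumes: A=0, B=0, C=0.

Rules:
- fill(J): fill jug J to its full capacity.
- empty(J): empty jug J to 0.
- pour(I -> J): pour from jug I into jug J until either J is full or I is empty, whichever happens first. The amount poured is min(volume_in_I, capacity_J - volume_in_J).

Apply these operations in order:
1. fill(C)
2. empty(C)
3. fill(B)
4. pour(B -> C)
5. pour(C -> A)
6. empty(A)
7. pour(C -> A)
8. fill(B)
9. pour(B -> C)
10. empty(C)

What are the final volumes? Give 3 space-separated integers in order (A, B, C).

Answer: 3 1 0

Derivation:
Step 1: fill(C) -> (A=0 B=0 C=11)
Step 2: empty(C) -> (A=0 B=0 C=0)
Step 3: fill(B) -> (A=0 B=9 C=0)
Step 4: pour(B -> C) -> (A=0 B=0 C=9)
Step 5: pour(C -> A) -> (A=3 B=0 C=6)
Step 6: empty(A) -> (A=0 B=0 C=6)
Step 7: pour(C -> A) -> (A=3 B=0 C=3)
Step 8: fill(B) -> (A=3 B=9 C=3)
Step 9: pour(B -> C) -> (A=3 B=1 C=11)
Step 10: empty(C) -> (A=3 B=1 C=0)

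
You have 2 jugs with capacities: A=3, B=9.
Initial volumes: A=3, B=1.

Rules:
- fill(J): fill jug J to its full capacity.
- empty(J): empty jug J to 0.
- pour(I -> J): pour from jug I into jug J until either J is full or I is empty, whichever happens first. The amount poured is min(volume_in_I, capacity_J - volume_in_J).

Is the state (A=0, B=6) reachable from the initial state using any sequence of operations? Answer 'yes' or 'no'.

Answer: yes

Derivation:
BFS from (A=3, B=1):
  1. empty(A) -> (A=0 B=1)
  2. fill(B) -> (A=0 B=9)
  3. pour(B -> A) -> (A=3 B=6)
  4. empty(A) -> (A=0 B=6)
Target reached → yes.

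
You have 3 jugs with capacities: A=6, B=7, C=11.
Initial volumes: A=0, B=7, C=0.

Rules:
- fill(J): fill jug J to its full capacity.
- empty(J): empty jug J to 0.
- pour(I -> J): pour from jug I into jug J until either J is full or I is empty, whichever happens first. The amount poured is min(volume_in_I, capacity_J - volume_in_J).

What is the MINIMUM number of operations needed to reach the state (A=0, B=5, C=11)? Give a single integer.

Answer: 6

Derivation:
BFS from (A=0, B=7, C=0). One shortest path:
  1. empty(B) -> (A=0 B=0 C=0)
  2. fill(C) -> (A=0 B=0 C=11)
  3. pour(C -> A) -> (A=6 B=0 C=5)
  4. empty(A) -> (A=0 B=0 C=5)
  5. pour(C -> B) -> (A=0 B=5 C=0)
  6. fill(C) -> (A=0 B=5 C=11)
Reached target in 6 moves.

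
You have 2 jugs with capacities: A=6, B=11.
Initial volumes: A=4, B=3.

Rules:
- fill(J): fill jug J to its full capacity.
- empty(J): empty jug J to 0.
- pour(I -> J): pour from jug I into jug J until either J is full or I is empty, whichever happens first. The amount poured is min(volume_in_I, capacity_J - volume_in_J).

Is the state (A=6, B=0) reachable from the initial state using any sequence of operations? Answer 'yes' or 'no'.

Answer: yes

Derivation:
BFS from (A=4, B=3):
  1. fill(A) -> (A=6 B=3)
  2. empty(B) -> (A=6 B=0)
Target reached → yes.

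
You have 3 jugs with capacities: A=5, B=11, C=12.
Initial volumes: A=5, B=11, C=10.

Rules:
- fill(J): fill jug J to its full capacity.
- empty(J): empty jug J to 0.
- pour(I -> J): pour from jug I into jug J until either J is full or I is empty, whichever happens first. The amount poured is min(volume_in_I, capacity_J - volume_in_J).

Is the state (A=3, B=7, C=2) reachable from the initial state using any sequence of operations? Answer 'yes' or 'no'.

Answer: no

Derivation:
BFS explored all 496 reachable states.
Reachable set includes: (0,0,0), (0,0,1), (0,0,2), (0,0,3), (0,0,4), (0,0,5), (0,0,6), (0,0,7), (0,0,8), (0,0,9), (0,0,10), (0,0,11) ...
Target (A=3, B=7, C=2) not in reachable set → no.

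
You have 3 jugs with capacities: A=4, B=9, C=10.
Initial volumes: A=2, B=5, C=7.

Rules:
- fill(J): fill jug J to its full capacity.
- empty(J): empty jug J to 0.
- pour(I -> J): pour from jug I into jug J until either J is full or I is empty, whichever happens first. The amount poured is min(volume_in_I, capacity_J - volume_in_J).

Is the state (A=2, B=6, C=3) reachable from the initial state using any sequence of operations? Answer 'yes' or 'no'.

Answer: no

Derivation:
BFS explored all 335 reachable states.
Reachable set includes: (0,0,0), (0,0,1), (0,0,2), (0,0,3), (0,0,4), (0,0,5), (0,0,6), (0,0,7), (0,0,8), (0,0,9), (0,0,10), (0,1,0) ...
Target (A=2, B=6, C=3) not in reachable set → no.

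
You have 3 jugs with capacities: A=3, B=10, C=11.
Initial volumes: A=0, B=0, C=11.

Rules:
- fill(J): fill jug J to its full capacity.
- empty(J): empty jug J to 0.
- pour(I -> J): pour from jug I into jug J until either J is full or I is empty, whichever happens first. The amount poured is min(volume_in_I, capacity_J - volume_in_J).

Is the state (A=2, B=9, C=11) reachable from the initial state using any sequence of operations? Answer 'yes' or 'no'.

Answer: yes

Derivation:
BFS from (A=0, B=0, C=11):
  1. pour(C -> A) -> (A=3 B=0 C=8)
  2. pour(A -> B) -> (A=0 B=3 C=8)
  3. pour(C -> A) -> (A=3 B=3 C=5)
  4. pour(A -> B) -> (A=0 B=6 C=5)
  5. pour(C -> A) -> (A=3 B=6 C=2)
  6. pour(A -> B) -> (A=0 B=9 C=2)
  7. pour(C -> A) -> (A=2 B=9 C=0)
  8. fill(C) -> (A=2 B=9 C=11)
Target reached → yes.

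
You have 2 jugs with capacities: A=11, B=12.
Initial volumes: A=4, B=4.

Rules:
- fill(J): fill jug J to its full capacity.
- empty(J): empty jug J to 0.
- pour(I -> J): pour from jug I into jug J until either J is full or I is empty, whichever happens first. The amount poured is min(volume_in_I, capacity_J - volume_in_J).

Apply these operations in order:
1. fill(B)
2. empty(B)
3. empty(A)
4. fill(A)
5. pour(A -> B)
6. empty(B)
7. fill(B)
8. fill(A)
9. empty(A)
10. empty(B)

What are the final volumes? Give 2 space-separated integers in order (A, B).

Step 1: fill(B) -> (A=4 B=12)
Step 2: empty(B) -> (A=4 B=0)
Step 3: empty(A) -> (A=0 B=0)
Step 4: fill(A) -> (A=11 B=0)
Step 5: pour(A -> B) -> (A=0 B=11)
Step 6: empty(B) -> (A=0 B=0)
Step 7: fill(B) -> (A=0 B=12)
Step 8: fill(A) -> (A=11 B=12)
Step 9: empty(A) -> (A=0 B=12)
Step 10: empty(B) -> (A=0 B=0)

Answer: 0 0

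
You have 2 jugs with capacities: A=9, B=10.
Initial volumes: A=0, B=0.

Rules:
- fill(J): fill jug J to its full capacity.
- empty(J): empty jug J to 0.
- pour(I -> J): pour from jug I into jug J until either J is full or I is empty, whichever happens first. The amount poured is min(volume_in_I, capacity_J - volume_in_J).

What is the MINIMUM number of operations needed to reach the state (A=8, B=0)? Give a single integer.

BFS from (A=0, B=0). One shortest path:
  1. fill(A) -> (A=9 B=0)
  2. pour(A -> B) -> (A=0 B=9)
  3. fill(A) -> (A=9 B=9)
  4. pour(A -> B) -> (A=8 B=10)
  5. empty(B) -> (A=8 B=0)
Reached target in 5 moves.

Answer: 5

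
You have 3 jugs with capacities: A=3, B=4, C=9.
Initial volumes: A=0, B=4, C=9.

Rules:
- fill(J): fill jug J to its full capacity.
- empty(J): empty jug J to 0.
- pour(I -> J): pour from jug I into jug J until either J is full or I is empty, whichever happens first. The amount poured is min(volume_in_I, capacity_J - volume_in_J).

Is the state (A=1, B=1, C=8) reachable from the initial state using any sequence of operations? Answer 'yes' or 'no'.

Answer: no

Derivation:
BFS explored all 152 reachable states.
Reachable set includes: (0,0,0), (0,0,1), (0,0,2), (0,0,3), (0,0,4), (0,0,5), (0,0,6), (0,0,7), (0,0,8), (0,0,9), (0,1,0), (0,1,1) ...
Target (A=1, B=1, C=8) not in reachable set → no.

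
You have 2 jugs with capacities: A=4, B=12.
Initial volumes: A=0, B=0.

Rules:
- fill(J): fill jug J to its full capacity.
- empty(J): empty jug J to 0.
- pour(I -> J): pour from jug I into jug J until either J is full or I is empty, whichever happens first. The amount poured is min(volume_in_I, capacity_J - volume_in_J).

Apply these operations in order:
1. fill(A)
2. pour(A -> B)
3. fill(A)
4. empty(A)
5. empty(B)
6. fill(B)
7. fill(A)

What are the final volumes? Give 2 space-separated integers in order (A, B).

Step 1: fill(A) -> (A=4 B=0)
Step 2: pour(A -> B) -> (A=0 B=4)
Step 3: fill(A) -> (A=4 B=4)
Step 4: empty(A) -> (A=0 B=4)
Step 5: empty(B) -> (A=0 B=0)
Step 6: fill(B) -> (A=0 B=12)
Step 7: fill(A) -> (A=4 B=12)

Answer: 4 12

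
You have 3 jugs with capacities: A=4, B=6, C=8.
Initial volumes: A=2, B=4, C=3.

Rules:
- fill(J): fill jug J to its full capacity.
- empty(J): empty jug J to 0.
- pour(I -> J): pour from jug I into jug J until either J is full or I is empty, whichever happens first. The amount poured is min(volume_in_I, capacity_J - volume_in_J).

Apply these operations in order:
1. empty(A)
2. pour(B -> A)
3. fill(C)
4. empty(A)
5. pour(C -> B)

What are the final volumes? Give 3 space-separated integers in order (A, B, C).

Answer: 0 6 2

Derivation:
Step 1: empty(A) -> (A=0 B=4 C=3)
Step 2: pour(B -> A) -> (A=4 B=0 C=3)
Step 3: fill(C) -> (A=4 B=0 C=8)
Step 4: empty(A) -> (A=0 B=0 C=8)
Step 5: pour(C -> B) -> (A=0 B=6 C=2)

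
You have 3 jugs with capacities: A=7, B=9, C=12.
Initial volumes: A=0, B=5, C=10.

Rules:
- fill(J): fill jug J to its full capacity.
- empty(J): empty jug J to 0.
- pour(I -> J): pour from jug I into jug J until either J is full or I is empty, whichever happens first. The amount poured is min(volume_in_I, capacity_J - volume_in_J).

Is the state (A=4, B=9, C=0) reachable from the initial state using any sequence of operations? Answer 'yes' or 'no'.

BFS from (A=0, B=5, C=10):
  1. fill(A) -> (A=7 B=5 C=10)
  2. pour(A -> B) -> (A=3 B=9 C=10)
  3. empty(B) -> (A=3 B=0 C=10)
  4. pour(C -> B) -> (A=3 B=9 C=1)
  5. pour(C -> A) -> (A=4 B=9 C=0)
Target reached → yes.

Answer: yes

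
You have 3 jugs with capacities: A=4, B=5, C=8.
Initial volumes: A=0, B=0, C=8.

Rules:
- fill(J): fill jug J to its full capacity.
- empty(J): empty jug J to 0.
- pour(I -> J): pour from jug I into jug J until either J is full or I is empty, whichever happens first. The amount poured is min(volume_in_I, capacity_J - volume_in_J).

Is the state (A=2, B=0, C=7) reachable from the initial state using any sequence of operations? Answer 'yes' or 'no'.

BFS from (A=0, B=0, C=8):
  1. fill(B) -> (A=0 B=5 C=8)
  2. pour(B -> A) -> (A=4 B=1 C=8)
  3. empty(A) -> (A=0 B=1 C=8)
  4. pour(B -> A) -> (A=1 B=0 C=8)
  5. pour(C -> B) -> (A=1 B=5 C=3)
  6. pour(B -> A) -> (A=4 B=2 C=3)
  7. pour(A -> C) -> (A=0 B=2 C=7)
  8. pour(B -> A) -> (A=2 B=0 C=7)
Target reached → yes.

Answer: yes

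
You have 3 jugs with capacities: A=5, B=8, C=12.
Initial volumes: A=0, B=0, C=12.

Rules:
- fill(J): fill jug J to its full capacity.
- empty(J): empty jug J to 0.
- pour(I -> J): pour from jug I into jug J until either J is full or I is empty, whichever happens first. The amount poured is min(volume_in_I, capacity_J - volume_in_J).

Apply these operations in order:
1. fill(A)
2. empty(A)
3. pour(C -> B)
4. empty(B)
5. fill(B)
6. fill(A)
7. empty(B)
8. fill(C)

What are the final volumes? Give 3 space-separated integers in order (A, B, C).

Answer: 5 0 12

Derivation:
Step 1: fill(A) -> (A=5 B=0 C=12)
Step 2: empty(A) -> (A=0 B=0 C=12)
Step 3: pour(C -> B) -> (A=0 B=8 C=4)
Step 4: empty(B) -> (A=0 B=0 C=4)
Step 5: fill(B) -> (A=0 B=8 C=4)
Step 6: fill(A) -> (A=5 B=8 C=4)
Step 7: empty(B) -> (A=5 B=0 C=4)
Step 8: fill(C) -> (A=5 B=0 C=12)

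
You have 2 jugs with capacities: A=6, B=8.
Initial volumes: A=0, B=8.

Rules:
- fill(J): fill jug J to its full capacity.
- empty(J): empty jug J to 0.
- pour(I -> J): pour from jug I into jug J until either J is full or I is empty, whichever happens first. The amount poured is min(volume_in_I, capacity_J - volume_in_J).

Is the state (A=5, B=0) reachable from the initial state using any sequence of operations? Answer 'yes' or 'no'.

BFS explored all 14 reachable states.
Reachable set includes: (0,0), (0,2), (0,4), (0,6), (0,8), (2,0), (2,8), (4,0), (4,8), (6,0), (6,2), (6,4) ...
Target (A=5, B=0) not in reachable set → no.

Answer: no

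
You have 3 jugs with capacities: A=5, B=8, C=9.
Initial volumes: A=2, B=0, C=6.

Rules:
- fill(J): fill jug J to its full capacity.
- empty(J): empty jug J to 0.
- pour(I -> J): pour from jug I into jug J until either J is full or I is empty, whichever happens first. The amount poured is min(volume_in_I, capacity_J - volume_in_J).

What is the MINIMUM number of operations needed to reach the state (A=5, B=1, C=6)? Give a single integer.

BFS from (A=2, B=0, C=6). One shortest path:
  1. pour(C -> B) -> (A=2 B=6 C=0)
  2. fill(C) -> (A=2 B=6 C=9)
  3. pour(C -> A) -> (A=5 B=6 C=6)
  4. empty(A) -> (A=0 B=6 C=6)
  5. pour(B -> A) -> (A=5 B=1 C=6)
Reached target in 5 moves.

Answer: 5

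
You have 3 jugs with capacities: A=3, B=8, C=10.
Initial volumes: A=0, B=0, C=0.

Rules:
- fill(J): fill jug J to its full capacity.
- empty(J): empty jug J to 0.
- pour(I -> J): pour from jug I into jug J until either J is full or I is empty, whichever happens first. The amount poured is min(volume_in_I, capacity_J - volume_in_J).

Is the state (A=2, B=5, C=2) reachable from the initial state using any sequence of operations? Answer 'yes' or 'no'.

Answer: no

Derivation:
BFS explored all 270 reachable states.
Reachable set includes: (0,0,0), (0,0,1), (0,0,2), (0,0,3), (0,0,4), (0,0,5), (0,0,6), (0,0,7), (0,0,8), (0,0,9), (0,0,10), (0,1,0) ...
Target (A=2, B=5, C=2) not in reachable set → no.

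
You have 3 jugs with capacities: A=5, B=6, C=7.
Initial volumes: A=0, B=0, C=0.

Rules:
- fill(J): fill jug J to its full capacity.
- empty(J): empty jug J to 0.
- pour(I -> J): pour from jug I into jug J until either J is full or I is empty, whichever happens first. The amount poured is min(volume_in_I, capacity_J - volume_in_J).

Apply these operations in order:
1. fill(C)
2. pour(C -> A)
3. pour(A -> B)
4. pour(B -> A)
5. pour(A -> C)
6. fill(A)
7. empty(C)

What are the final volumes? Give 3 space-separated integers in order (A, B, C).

Step 1: fill(C) -> (A=0 B=0 C=7)
Step 2: pour(C -> A) -> (A=5 B=0 C=2)
Step 3: pour(A -> B) -> (A=0 B=5 C=2)
Step 4: pour(B -> A) -> (A=5 B=0 C=2)
Step 5: pour(A -> C) -> (A=0 B=0 C=7)
Step 6: fill(A) -> (A=5 B=0 C=7)
Step 7: empty(C) -> (A=5 B=0 C=0)

Answer: 5 0 0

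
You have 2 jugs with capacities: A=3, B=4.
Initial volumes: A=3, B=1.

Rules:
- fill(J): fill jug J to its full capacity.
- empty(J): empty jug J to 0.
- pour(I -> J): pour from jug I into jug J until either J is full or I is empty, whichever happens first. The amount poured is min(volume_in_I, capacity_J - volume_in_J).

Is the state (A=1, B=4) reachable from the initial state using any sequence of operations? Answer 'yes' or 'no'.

BFS from (A=3, B=1):
  1. empty(A) -> (A=0 B=1)
  2. pour(B -> A) -> (A=1 B=0)
  3. fill(B) -> (A=1 B=4)
Target reached → yes.

Answer: yes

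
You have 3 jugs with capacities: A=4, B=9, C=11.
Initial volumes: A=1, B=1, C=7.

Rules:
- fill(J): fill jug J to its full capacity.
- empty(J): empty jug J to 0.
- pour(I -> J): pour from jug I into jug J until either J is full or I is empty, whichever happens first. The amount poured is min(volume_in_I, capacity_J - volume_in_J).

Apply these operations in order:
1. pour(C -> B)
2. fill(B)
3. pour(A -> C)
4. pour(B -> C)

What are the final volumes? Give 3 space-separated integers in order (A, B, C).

Answer: 0 0 10

Derivation:
Step 1: pour(C -> B) -> (A=1 B=8 C=0)
Step 2: fill(B) -> (A=1 B=9 C=0)
Step 3: pour(A -> C) -> (A=0 B=9 C=1)
Step 4: pour(B -> C) -> (A=0 B=0 C=10)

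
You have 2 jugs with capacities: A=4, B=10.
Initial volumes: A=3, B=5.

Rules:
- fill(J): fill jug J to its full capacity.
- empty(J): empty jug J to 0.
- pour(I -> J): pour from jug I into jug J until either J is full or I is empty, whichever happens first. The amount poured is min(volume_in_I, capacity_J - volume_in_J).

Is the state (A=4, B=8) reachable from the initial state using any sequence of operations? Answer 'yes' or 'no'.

Answer: yes

Derivation:
BFS from (A=3, B=5):
  1. pour(A -> B) -> (A=0 B=8)
  2. fill(A) -> (A=4 B=8)
Target reached → yes.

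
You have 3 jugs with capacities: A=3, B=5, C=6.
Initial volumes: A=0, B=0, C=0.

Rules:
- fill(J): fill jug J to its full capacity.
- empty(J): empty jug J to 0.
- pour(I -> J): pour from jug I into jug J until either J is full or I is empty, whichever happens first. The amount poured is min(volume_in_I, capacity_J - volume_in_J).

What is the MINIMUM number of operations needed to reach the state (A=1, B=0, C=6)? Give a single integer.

BFS from (A=0, B=0, C=0). One shortest path:
  1. fill(C) -> (A=0 B=0 C=6)
  2. pour(C -> B) -> (A=0 B=5 C=1)
  3. empty(B) -> (A=0 B=0 C=1)
  4. pour(C -> A) -> (A=1 B=0 C=0)
  5. fill(C) -> (A=1 B=0 C=6)
Reached target in 5 moves.

Answer: 5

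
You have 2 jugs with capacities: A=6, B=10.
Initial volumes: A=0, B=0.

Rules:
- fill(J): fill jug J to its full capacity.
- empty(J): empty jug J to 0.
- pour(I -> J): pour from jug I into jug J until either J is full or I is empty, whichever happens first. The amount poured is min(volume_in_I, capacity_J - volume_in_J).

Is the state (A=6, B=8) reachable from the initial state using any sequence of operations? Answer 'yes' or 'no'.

BFS from (A=0, B=0):
  1. fill(B) -> (A=0 B=10)
  2. pour(B -> A) -> (A=6 B=4)
  3. empty(A) -> (A=0 B=4)
  4. pour(B -> A) -> (A=4 B=0)
  5. fill(B) -> (A=4 B=10)
  6. pour(B -> A) -> (A=6 B=8)
Target reached → yes.

Answer: yes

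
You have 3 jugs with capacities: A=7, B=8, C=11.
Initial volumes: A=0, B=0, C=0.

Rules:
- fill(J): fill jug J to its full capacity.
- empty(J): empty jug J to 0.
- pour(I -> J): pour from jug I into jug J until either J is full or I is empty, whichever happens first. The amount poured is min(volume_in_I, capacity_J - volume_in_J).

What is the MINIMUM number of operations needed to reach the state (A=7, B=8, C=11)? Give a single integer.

Answer: 3

Derivation:
BFS from (A=0, B=0, C=0). One shortest path:
  1. fill(A) -> (A=7 B=0 C=0)
  2. fill(B) -> (A=7 B=8 C=0)
  3. fill(C) -> (A=7 B=8 C=11)
Reached target in 3 moves.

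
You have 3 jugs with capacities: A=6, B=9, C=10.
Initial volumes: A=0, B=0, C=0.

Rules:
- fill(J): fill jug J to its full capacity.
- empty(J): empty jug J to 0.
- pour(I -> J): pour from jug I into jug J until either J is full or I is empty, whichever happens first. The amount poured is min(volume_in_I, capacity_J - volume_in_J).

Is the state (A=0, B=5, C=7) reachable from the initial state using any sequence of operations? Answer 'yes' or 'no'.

Answer: yes

Derivation:
BFS from (A=0, B=0, C=0):
  1. fill(A) -> (A=6 B=0 C=0)
  2. pour(A -> C) -> (A=0 B=0 C=6)
  3. fill(A) -> (A=6 B=0 C=6)
  4. pour(A -> C) -> (A=2 B=0 C=10)
  5. pour(C -> B) -> (A=2 B=9 C=1)
  6. pour(B -> A) -> (A=6 B=5 C=1)
  7. pour(A -> C) -> (A=0 B=5 C=7)
Target reached → yes.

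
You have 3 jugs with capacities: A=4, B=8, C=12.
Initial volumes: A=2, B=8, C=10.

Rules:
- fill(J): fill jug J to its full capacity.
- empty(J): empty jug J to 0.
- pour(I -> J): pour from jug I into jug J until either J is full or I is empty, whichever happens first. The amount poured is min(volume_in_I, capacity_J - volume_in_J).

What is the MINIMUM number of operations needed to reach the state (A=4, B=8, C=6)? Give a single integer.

Answer: 2

Derivation:
BFS from (A=2, B=8, C=10). One shortest path:
  1. empty(A) -> (A=0 B=8 C=10)
  2. pour(C -> A) -> (A=4 B=8 C=6)
Reached target in 2 moves.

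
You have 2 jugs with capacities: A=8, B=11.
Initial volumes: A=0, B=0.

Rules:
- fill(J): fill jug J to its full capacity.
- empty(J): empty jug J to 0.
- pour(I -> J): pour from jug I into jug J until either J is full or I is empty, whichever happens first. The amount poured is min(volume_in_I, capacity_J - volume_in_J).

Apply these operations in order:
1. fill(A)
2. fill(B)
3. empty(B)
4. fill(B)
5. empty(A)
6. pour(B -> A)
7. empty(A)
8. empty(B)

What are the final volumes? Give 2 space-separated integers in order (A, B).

Step 1: fill(A) -> (A=8 B=0)
Step 2: fill(B) -> (A=8 B=11)
Step 3: empty(B) -> (A=8 B=0)
Step 4: fill(B) -> (A=8 B=11)
Step 5: empty(A) -> (A=0 B=11)
Step 6: pour(B -> A) -> (A=8 B=3)
Step 7: empty(A) -> (A=0 B=3)
Step 8: empty(B) -> (A=0 B=0)

Answer: 0 0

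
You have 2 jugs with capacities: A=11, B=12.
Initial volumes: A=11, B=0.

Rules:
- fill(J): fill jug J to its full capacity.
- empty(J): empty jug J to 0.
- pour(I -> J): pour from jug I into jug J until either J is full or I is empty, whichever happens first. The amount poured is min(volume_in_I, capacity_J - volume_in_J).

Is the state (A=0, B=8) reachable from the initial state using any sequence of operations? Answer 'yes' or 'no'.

Answer: yes

Derivation:
BFS from (A=11, B=0):
  1. pour(A -> B) -> (A=0 B=11)
  2. fill(A) -> (A=11 B=11)
  3. pour(A -> B) -> (A=10 B=12)
  4. empty(B) -> (A=10 B=0)
  5. pour(A -> B) -> (A=0 B=10)
  6. fill(A) -> (A=11 B=10)
  7. pour(A -> B) -> (A=9 B=12)
  8. empty(B) -> (A=9 B=0)
  9. pour(A -> B) -> (A=0 B=9)
  10. fill(A) -> (A=11 B=9)
  11. pour(A -> B) -> (A=8 B=12)
  12. empty(B) -> (A=8 B=0)
  13. pour(A -> B) -> (A=0 B=8)
Target reached → yes.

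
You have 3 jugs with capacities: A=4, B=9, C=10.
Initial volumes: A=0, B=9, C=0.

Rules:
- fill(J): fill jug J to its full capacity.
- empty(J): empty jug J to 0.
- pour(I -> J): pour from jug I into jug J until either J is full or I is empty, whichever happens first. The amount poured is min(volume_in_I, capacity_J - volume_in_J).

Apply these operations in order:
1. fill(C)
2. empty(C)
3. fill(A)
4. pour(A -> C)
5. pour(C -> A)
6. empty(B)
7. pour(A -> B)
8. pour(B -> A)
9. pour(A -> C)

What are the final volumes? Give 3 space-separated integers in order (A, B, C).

Step 1: fill(C) -> (A=0 B=9 C=10)
Step 2: empty(C) -> (A=0 B=9 C=0)
Step 3: fill(A) -> (A=4 B=9 C=0)
Step 4: pour(A -> C) -> (A=0 B=9 C=4)
Step 5: pour(C -> A) -> (A=4 B=9 C=0)
Step 6: empty(B) -> (A=4 B=0 C=0)
Step 7: pour(A -> B) -> (A=0 B=4 C=0)
Step 8: pour(B -> A) -> (A=4 B=0 C=0)
Step 9: pour(A -> C) -> (A=0 B=0 C=4)

Answer: 0 0 4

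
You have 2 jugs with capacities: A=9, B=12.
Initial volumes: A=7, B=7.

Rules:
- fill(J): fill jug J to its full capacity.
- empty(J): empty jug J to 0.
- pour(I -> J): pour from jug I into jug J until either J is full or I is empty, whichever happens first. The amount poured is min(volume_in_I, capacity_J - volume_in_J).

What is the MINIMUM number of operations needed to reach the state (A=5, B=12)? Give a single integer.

Answer: 4

Derivation:
BFS from (A=7, B=7). One shortest path:
  1. pour(B -> A) -> (A=9 B=5)
  2. empty(A) -> (A=0 B=5)
  3. pour(B -> A) -> (A=5 B=0)
  4. fill(B) -> (A=5 B=12)
Reached target in 4 moves.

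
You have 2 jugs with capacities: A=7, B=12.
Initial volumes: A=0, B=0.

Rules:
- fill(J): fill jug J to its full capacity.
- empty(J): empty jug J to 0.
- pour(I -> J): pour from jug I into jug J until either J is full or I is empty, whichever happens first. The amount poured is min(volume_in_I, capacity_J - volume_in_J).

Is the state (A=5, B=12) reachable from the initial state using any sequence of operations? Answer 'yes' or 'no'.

Answer: yes

Derivation:
BFS from (A=0, B=0):
  1. fill(B) -> (A=0 B=12)
  2. pour(B -> A) -> (A=7 B=5)
  3. empty(A) -> (A=0 B=5)
  4. pour(B -> A) -> (A=5 B=0)
  5. fill(B) -> (A=5 B=12)
Target reached → yes.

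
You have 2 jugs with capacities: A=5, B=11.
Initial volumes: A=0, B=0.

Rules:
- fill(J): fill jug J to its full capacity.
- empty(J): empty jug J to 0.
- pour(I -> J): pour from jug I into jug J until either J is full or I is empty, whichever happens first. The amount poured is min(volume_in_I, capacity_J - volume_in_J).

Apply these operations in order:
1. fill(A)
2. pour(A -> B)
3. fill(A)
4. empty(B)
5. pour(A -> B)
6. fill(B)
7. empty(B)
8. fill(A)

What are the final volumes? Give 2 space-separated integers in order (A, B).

Step 1: fill(A) -> (A=5 B=0)
Step 2: pour(A -> B) -> (A=0 B=5)
Step 3: fill(A) -> (A=5 B=5)
Step 4: empty(B) -> (A=5 B=0)
Step 5: pour(A -> B) -> (A=0 B=5)
Step 6: fill(B) -> (A=0 B=11)
Step 7: empty(B) -> (A=0 B=0)
Step 8: fill(A) -> (A=5 B=0)

Answer: 5 0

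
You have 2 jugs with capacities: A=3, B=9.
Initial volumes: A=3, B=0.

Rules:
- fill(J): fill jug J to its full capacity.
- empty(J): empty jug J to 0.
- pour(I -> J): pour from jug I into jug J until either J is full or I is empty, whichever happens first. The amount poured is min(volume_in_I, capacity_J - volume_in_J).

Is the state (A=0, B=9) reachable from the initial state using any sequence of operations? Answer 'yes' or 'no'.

Answer: yes

Derivation:
BFS from (A=3, B=0):
  1. empty(A) -> (A=0 B=0)
  2. fill(B) -> (A=0 B=9)
Target reached → yes.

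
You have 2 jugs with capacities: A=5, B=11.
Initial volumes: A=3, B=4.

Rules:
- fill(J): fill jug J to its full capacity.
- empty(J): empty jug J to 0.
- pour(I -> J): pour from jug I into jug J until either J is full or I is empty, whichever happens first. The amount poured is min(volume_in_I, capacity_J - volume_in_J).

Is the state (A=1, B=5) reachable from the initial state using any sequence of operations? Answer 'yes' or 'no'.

Answer: no

Derivation:
BFS explored all 33 reachable states.
Reachable set includes: (0,0), (0,1), (0,2), (0,3), (0,4), (0,5), (0,6), (0,7), (0,8), (0,9), (0,10), (0,11) ...
Target (A=1, B=5) not in reachable set → no.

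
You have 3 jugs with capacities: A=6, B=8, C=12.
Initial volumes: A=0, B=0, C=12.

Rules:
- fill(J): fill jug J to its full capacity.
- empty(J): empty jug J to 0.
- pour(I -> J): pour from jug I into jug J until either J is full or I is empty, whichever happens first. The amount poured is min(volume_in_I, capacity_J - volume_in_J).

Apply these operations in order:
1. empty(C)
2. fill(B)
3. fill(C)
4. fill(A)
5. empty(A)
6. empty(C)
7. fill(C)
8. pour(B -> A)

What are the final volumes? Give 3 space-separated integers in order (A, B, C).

Step 1: empty(C) -> (A=0 B=0 C=0)
Step 2: fill(B) -> (A=0 B=8 C=0)
Step 3: fill(C) -> (A=0 B=8 C=12)
Step 4: fill(A) -> (A=6 B=8 C=12)
Step 5: empty(A) -> (A=0 B=8 C=12)
Step 6: empty(C) -> (A=0 B=8 C=0)
Step 7: fill(C) -> (A=0 B=8 C=12)
Step 8: pour(B -> A) -> (A=6 B=2 C=12)

Answer: 6 2 12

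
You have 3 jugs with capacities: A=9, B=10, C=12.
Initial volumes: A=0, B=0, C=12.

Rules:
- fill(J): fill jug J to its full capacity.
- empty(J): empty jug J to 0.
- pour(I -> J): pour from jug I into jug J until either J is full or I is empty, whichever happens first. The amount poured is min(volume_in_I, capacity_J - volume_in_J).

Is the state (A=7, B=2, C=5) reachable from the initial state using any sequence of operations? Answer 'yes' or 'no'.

BFS explored all 638 reachable states.
Reachable set includes: (0,0,0), (0,0,1), (0,0,2), (0,0,3), (0,0,4), (0,0,5), (0,0,6), (0,0,7), (0,0,8), (0,0,9), (0,0,10), (0,0,11) ...
Target (A=7, B=2, C=5) not in reachable set → no.

Answer: no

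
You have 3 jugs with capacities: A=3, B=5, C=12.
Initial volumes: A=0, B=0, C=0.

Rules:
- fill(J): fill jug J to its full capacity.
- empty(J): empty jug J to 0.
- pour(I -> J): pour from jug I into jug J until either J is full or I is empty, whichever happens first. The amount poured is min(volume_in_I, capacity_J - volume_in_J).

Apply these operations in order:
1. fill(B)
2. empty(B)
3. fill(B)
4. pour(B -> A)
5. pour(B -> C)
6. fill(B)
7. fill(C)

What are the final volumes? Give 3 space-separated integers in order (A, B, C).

Answer: 3 5 12

Derivation:
Step 1: fill(B) -> (A=0 B=5 C=0)
Step 2: empty(B) -> (A=0 B=0 C=0)
Step 3: fill(B) -> (A=0 B=5 C=0)
Step 4: pour(B -> A) -> (A=3 B=2 C=0)
Step 5: pour(B -> C) -> (A=3 B=0 C=2)
Step 6: fill(B) -> (A=3 B=5 C=2)
Step 7: fill(C) -> (A=3 B=5 C=12)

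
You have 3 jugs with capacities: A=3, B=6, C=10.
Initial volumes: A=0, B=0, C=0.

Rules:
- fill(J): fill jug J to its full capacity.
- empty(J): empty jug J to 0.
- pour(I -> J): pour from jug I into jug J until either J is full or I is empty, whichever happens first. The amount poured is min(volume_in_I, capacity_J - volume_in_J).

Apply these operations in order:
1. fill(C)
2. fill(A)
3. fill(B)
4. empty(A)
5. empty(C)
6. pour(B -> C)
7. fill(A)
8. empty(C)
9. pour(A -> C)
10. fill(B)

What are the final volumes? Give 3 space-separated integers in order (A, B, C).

Step 1: fill(C) -> (A=0 B=0 C=10)
Step 2: fill(A) -> (A=3 B=0 C=10)
Step 3: fill(B) -> (A=3 B=6 C=10)
Step 4: empty(A) -> (A=0 B=6 C=10)
Step 5: empty(C) -> (A=0 B=6 C=0)
Step 6: pour(B -> C) -> (A=0 B=0 C=6)
Step 7: fill(A) -> (A=3 B=0 C=6)
Step 8: empty(C) -> (A=3 B=0 C=0)
Step 9: pour(A -> C) -> (A=0 B=0 C=3)
Step 10: fill(B) -> (A=0 B=6 C=3)

Answer: 0 6 3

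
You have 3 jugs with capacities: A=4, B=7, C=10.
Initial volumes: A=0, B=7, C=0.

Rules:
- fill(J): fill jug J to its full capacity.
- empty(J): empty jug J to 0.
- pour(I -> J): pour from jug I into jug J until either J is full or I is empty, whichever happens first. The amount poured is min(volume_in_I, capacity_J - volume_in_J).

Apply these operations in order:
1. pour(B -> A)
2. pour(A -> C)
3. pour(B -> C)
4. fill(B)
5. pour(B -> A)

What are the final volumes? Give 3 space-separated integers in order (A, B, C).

Answer: 4 3 7

Derivation:
Step 1: pour(B -> A) -> (A=4 B=3 C=0)
Step 2: pour(A -> C) -> (A=0 B=3 C=4)
Step 3: pour(B -> C) -> (A=0 B=0 C=7)
Step 4: fill(B) -> (A=0 B=7 C=7)
Step 5: pour(B -> A) -> (A=4 B=3 C=7)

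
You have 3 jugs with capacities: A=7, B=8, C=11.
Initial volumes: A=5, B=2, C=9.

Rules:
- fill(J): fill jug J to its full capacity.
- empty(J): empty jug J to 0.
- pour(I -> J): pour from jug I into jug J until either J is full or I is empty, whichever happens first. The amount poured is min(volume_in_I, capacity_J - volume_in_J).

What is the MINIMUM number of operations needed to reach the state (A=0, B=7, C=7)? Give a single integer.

Answer: 3

Derivation:
BFS from (A=5, B=2, C=9). One shortest path:
  1. empty(B) -> (A=5 B=0 C=9)
  2. pour(C -> A) -> (A=7 B=0 C=7)
  3. pour(A -> B) -> (A=0 B=7 C=7)
Reached target in 3 moves.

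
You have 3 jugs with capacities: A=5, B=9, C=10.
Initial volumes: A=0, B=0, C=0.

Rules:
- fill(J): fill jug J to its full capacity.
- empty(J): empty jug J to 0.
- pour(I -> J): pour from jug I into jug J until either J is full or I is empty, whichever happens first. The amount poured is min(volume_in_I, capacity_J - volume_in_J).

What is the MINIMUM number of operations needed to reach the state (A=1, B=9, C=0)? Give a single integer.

BFS from (A=0, B=0, C=0). One shortest path:
  1. fill(C) -> (A=0 B=0 C=10)
  2. pour(C -> B) -> (A=0 B=9 C=1)
  3. pour(C -> A) -> (A=1 B=9 C=0)
Reached target in 3 moves.

Answer: 3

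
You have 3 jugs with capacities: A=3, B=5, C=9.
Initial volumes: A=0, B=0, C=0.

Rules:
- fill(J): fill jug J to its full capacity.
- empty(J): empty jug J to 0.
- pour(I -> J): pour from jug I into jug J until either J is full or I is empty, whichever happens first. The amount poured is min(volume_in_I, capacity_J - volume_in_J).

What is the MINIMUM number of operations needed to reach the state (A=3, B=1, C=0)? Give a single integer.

Answer: 5

Derivation:
BFS from (A=0, B=0, C=0). One shortest path:
  1. fill(C) -> (A=0 B=0 C=9)
  2. pour(C -> A) -> (A=3 B=0 C=6)
  3. pour(C -> B) -> (A=3 B=5 C=1)
  4. empty(B) -> (A=3 B=0 C=1)
  5. pour(C -> B) -> (A=3 B=1 C=0)
Reached target in 5 moves.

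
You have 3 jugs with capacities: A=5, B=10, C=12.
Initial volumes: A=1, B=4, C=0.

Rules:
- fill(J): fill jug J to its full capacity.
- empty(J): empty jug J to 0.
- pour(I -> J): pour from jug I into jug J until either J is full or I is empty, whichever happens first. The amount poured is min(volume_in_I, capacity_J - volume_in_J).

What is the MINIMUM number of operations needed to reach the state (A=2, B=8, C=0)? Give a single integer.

BFS from (A=1, B=4, C=0). One shortest path:
  1. pour(B -> C) -> (A=1 B=0 C=4)
  2. fill(B) -> (A=1 B=10 C=4)
  3. pour(B -> C) -> (A=1 B=2 C=12)
  4. pour(C -> A) -> (A=5 B=2 C=8)
  5. empty(A) -> (A=0 B=2 C=8)
  6. pour(B -> A) -> (A=2 B=0 C=8)
  7. pour(C -> B) -> (A=2 B=8 C=0)
Reached target in 7 moves.

Answer: 7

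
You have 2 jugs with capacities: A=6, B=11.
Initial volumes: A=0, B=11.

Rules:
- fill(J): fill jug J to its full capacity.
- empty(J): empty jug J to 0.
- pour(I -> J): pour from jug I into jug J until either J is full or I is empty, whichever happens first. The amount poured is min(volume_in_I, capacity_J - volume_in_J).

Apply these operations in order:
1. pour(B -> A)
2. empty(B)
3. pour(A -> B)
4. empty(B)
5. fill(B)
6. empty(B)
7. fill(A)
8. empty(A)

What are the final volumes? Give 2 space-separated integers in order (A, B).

Answer: 0 0

Derivation:
Step 1: pour(B -> A) -> (A=6 B=5)
Step 2: empty(B) -> (A=6 B=0)
Step 3: pour(A -> B) -> (A=0 B=6)
Step 4: empty(B) -> (A=0 B=0)
Step 5: fill(B) -> (A=0 B=11)
Step 6: empty(B) -> (A=0 B=0)
Step 7: fill(A) -> (A=6 B=0)
Step 8: empty(A) -> (A=0 B=0)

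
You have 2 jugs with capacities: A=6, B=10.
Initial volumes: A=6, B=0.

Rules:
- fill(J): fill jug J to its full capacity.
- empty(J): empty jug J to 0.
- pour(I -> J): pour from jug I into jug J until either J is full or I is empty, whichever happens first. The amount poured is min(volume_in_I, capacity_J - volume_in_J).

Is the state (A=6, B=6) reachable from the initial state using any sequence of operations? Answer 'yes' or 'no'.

Answer: yes

Derivation:
BFS from (A=6, B=0):
  1. pour(A -> B) -> (A=0 B=6)
  2. fill(A) -> (A=6 B=6)
Target reached → yes.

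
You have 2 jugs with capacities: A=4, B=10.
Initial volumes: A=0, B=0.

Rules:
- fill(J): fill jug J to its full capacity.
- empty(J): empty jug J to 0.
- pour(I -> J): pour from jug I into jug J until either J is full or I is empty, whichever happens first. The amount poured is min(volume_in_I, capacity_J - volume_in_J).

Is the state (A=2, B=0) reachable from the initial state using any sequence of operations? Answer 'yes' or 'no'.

Answer: yes

Derivation:
BFS from (A=0, B=0):
  1. fill(B) -> (A=0 B=10)
  2. pour(B -> A) -> (A=4 B=6)
  3. empty(A) -> (A=0 B=6)
  4. pour(B -> A) -> (A=4 B=2)
  5. empty(A) -> (A=0 B=2)
  6. pour(B -> A) -> (A=2 B=0)
Target reached → yes.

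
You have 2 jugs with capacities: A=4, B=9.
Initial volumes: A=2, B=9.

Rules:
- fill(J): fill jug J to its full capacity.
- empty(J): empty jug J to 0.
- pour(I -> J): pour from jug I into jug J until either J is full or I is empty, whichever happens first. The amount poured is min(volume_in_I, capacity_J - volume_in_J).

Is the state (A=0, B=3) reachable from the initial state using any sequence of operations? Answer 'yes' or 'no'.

Answer: yes

Derivation:
BFS from (A=2, B=9):
  1. pour(B -> A) -> (A=4 B=7)
  2. empty(A) -> (A=0 B=7)
  3. pour(B -> A) -> (A=4 B=3)
  4. empty(A) -> (A=0 B=3)
Target reached → yes.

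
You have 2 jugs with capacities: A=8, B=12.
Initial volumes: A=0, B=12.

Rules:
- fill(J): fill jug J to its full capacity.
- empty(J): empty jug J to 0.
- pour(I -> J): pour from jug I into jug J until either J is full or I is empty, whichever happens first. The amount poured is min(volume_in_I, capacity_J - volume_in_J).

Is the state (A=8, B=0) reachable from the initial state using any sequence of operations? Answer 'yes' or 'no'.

Answer: yes

Derivation:
BFS from (A=0, B=12):
  1. fill(A) -> (A=8 B=12)
  2. empty(B) -> (A=8 B=0)
Target reached → yes.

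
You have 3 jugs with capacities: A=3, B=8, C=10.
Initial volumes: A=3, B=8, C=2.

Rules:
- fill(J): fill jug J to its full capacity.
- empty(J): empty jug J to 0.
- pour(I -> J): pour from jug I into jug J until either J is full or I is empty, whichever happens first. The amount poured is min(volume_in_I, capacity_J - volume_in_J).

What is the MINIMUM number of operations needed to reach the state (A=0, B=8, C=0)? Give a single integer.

BFS from (A=3, B=8, C=2). One shortest path:
  1. empty(A) -> (A=0 B=8 C=2)
  2. empty(C) -> (A=0 B=8 C=0)
Reached target in 2 moves.

Answer: 2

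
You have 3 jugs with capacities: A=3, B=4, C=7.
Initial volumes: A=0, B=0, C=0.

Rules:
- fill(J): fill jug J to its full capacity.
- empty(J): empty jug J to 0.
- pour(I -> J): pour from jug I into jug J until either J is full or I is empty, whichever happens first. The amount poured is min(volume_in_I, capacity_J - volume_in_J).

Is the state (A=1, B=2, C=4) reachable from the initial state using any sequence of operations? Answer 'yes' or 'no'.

BFS explored all 124 reachable states.
Reachable set includes: (0,0,0), (0,0,1), (0,0,2), (0,0,3), (0,0,4), (0,0,5), (0,0,6), (0,0,7), (0,1,0), (0,1,1), (0,1,2), (0,1,3) ...
Target (A=1, B=2, C=4) not in reachable set → no.

Answer: no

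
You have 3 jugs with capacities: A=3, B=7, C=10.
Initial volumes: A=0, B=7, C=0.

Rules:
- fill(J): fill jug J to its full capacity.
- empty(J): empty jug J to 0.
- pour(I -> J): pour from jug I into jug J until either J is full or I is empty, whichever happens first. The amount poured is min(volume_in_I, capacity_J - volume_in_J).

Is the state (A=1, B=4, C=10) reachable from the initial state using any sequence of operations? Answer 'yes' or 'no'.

BFS from (A=0, B=7, C=0):
  1. pour(B -> A) -> (A=3 B=4 C=0)
  2. empty(A) -> (A=0 B=4 C=0)
  3. pour(B -> A) -> (A=3 B=1 C=0)
  4. empty(A) -> (A=0 B=1 C=0)
  5. pour(B -> A) -> (A=1 B=0 C=0)
  6. fill(B) -> (A=1 B=7 C=0)
  7. pour(B -> C) -> (A=1 B=0 C=7)
  8. fill(B) -> (A=1 B=7 C=7)
  9. pour(B -> C) -> (A=1 B=4 C=10)
Target reached → yes.

Answer: yes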